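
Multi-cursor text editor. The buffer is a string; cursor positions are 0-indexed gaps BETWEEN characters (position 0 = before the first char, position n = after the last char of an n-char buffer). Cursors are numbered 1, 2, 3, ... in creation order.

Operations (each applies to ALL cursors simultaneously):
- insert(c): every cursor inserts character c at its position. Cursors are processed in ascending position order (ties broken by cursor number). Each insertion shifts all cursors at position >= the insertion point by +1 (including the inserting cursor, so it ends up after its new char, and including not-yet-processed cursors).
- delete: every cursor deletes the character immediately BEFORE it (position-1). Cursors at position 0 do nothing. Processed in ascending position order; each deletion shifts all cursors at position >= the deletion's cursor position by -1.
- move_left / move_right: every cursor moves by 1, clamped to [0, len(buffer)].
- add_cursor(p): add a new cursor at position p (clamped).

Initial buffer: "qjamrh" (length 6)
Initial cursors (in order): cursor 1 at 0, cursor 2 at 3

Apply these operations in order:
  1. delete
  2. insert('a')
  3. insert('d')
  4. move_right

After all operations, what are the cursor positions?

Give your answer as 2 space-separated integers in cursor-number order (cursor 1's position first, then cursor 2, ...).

After op 1 (delete): buffer="qjmrh" (len 5), cursors c1@0 c2@2, authorship .....
After op 2 (insert('a')): buffer="aqjamrh" (len 7), cursors c1@1 c2@4, authorship 1..2...
After op 3 (insert('d')): buffer="adqjadmrh" (len 9), cursors c1@2 c2@6, authorship 11..22...
After op 4 (move_right): buffer="adqjadmrh" (len 9), cursors c1@3 c2@7, authorship 11..22...

Answer: 3 7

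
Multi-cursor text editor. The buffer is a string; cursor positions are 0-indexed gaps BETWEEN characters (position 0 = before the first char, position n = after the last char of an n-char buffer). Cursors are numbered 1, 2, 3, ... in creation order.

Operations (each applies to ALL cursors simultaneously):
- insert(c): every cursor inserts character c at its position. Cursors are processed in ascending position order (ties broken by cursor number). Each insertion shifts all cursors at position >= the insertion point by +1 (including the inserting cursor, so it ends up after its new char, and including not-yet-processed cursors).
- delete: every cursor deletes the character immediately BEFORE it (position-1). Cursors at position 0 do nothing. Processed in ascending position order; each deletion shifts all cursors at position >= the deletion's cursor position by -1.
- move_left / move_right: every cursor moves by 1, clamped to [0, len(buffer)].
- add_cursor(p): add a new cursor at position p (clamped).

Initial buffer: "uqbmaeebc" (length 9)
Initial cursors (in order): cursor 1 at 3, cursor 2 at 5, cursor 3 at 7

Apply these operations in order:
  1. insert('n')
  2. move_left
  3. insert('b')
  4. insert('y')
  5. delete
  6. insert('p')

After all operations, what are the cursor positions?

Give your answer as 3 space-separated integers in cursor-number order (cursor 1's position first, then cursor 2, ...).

Answer: 5 10 15

Derivation:
After op 1 (insert('n')): buffer="uqbnmaneenbc" (len 12), cursors c1@4 c2@7 c3@10, authorship ...1..2..3..
After op 2 (move_left): buffer="uqbnmaneenbc" (len 12), cursors c1@3 c2@6 c3@9, authorship ...1..2..3..
After op 3 (insert('b')): buffer="uqbbnmabneebnbc" (len 15), cursors c1@4 c2@8 c3@12, authorship ...11..22..33..
After op 4 (insert('y')): buffer="uqbbynmabyneebynbc" (len 18), cursors c1@5 c2@10 c3@15, authorship ...111..222..333..
After op 5 (delete): buffer="uqbbnmabneebnbc" (len 15), cursors c1@4 c2@8 c3@12, authorship ...11..22..33..
After op 6 (insert('p')): buffer="uqbbpnmabpneebpnbc" (len 18), cursors c1@5 c2@10 c3@15, authorship ...111..222..333..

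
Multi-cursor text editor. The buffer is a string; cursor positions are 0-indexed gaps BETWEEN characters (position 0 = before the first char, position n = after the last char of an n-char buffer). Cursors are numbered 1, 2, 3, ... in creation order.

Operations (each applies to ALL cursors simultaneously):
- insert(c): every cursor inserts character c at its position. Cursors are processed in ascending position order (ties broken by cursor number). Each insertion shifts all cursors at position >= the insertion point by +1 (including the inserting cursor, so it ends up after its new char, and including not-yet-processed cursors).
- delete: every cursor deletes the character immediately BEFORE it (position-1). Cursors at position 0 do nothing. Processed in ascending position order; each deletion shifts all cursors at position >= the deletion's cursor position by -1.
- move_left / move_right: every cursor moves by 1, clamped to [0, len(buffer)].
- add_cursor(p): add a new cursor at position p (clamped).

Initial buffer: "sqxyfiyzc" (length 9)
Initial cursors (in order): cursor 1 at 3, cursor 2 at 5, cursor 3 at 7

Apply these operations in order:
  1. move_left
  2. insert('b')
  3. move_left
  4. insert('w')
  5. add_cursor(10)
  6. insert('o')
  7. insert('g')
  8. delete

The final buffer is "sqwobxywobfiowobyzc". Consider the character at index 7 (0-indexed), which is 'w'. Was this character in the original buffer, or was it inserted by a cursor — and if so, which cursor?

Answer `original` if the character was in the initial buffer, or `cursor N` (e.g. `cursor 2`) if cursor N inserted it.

Answer: cursor 2

Derivation:
After op 1 (move_left): buffer="sqxyfiyzc" (len 9), cursors c1@2 c2@4 c3@6, authorship .........
After op 2 (insert('b')): buffer="sqbxybfibyzc" (len 12), cursors c1@3 c2@6 c3@9, authorship ..1..2..3...
After op 3 (move_left): buffer="sqbxybfibyzc" (len 12), cursors c1@2 c2@5 c3@8, authorship ..1..2..3...
After op 4 (insert('w')): buffer="sqwbxywbfiwbyzc" (len 15), cursors c1@3 c2@7 c3@11, authorship ..11..22..33...
After op 5 (add_cursor(10)): buffer="sqwbxywbfiwbyzc" (len 15), cursors c1@3 c2@7 c4@10 c3@11, authorship ..11..22..33...
After op 6 (insert('o')): buffer="sqwobxywobfiowobyzc" (len 19), cursors c1@4 c2@9 c4@13 c3@15, authorship ..111..222..4333...
After op 7 (insert('g')): buffer="sqwogbxywogbfiogwogbyzc" (len 23), cursors c1@5 c2@11 c4@16 c3@19, authorship ..1111..2222..443333...
After op 8 (delete): buffer="sqwobxywobfiowobyzc" (len 19), cursors c1@4 c2@9 c4@13 c3@15, authorship ..111..222..4333...
Authorship (.=original, N=cursor N): . . 1 1 1 . . 2 2 2 . . 4 3 3 3 . . .
Index 7: author = 2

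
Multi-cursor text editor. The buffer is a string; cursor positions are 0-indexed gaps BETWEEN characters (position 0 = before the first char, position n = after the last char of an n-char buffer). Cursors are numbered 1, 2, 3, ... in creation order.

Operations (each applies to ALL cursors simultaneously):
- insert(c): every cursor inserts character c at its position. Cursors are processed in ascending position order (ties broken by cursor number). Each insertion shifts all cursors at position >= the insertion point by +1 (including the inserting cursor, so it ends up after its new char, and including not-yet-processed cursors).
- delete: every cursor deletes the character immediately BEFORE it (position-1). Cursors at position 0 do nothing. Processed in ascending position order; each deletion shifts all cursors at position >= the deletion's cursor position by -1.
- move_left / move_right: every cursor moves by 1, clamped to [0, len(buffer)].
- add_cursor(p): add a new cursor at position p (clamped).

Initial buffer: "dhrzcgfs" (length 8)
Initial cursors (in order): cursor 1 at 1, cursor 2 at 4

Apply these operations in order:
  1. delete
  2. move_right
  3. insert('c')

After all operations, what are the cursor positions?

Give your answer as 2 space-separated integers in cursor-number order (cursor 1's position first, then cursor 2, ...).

After op 1 (delete): buffer="hrcgfs" (len 6), cursors c1@0 c2@2, authorship ......
After op 2 (move_right): buffer="hrcgfs" (len 6), cursors c1@1 c2@3, authorship ......
After op 3 (insert('c')): buffer="hcrccgfs" (len 8), cursors c1@2 c2@5, authorship .1..2...

Answer: 2 5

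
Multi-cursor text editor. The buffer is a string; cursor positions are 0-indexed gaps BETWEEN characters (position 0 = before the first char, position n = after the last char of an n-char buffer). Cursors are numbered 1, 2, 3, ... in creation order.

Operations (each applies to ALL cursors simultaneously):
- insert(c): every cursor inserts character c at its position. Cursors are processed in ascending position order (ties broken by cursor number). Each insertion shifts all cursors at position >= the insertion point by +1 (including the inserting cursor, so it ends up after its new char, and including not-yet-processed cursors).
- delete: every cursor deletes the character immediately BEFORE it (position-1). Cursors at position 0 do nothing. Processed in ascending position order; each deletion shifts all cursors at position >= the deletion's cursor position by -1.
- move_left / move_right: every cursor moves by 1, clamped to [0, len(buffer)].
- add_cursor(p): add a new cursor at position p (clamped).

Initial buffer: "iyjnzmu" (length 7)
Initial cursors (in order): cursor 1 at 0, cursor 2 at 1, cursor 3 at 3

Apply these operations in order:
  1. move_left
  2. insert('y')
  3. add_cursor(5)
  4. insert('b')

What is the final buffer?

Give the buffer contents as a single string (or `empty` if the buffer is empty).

After op 1 (move_left): buffer="iyjnzmu" (len 7), cursors c1@0 c2@0 c3@2, authorship .......
After op 2 (insert('y')): buffer="yyiyyjnzmu" (len 10), cursors c1@2 c2@2 c3@5, authorship 12..3.....
After op 3 (add_cursor(5)): buffer="yyiyyjnzmu" (len 10), cursors c1@2 c2@2 c3@5 c4@5, authorship 12..3.....
After op 4 (insert('b')): buffer="yybbiyybbjnzmu" (len 14), cursors c1@4 c2@4 c3@9 c4@9, authorship 1212..334.....

Answer: yybbiyybbjnzmu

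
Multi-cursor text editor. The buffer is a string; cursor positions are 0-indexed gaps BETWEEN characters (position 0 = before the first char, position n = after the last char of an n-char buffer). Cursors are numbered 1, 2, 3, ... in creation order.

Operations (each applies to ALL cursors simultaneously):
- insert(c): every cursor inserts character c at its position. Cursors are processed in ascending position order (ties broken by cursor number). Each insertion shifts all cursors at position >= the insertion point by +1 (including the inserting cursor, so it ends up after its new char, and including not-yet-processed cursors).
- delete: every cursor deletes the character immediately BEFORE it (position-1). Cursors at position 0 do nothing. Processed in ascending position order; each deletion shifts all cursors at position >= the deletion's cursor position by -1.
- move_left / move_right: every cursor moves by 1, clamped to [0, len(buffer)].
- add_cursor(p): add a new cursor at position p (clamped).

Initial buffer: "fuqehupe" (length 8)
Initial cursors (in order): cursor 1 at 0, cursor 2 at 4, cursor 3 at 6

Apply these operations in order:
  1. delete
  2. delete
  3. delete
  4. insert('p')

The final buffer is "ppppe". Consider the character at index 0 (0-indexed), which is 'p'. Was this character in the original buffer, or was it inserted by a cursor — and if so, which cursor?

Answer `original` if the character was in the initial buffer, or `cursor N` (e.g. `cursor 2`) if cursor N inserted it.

Answer: cursor 1

Derivation:
After op 1 (delete): buffer="fuqhpe" (len 6), cursors c1@0 c2@3 c3@4, authorship ......
After op 2 (delete): buffer="fupe" (len 4), cursors c1@0 c2@2 c3@2, authorship ....
After op 3 (delete): buffer="pe" (len 2), cursors c1@0 c2@0 c3@0, authorship ..
After op 4 (insert('p')): buffer="ppppe" (len 5), cursors c1@3 c2@3 c3@3, authorship 123..
Authorship (.=original, N=cursor N): 1 2 3 . .
Index 0: author = 1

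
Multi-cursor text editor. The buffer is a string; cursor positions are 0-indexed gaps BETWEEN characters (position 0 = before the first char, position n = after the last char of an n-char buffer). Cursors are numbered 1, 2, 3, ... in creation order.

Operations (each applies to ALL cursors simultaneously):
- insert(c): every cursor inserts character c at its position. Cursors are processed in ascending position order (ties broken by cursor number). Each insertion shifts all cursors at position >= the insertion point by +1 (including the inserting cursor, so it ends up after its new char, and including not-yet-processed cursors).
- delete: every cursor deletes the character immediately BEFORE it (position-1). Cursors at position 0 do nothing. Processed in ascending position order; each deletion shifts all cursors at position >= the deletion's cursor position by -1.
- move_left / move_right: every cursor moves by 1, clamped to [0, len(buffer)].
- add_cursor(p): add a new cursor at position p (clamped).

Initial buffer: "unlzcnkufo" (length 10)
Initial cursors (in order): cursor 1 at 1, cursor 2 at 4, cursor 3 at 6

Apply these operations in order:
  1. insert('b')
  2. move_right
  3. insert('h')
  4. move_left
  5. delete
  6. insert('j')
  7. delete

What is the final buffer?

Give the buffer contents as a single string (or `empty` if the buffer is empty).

Answer: ubhlzbhnbhufo

Derivation:
After op 1 (insert('b')): buffer="ubnlzbcnbkufo" (len 13), cursors c1@2 c2@6 c3@9, authorship .1...2..3....
After op 2 (move_right): buffer="ubnlzbcnbkufo" (len 13), cursors c1@3 c2@7 c3@10, authorship .1...2..3....
After op 3 (insert('h')): buffer="ubnhlzbchnbkhufo" (len 16), cursors c1@4 c2@9 c3@13, authorship .1.1..2.2.3.3...
After op 4 (move_left): buffer="ubnhlzbchnbkhufo" (len 16), cursors c1@3 c2@8 c3@12, authorship .1.1..2.2.3.3...
After op 5 (delete): buffer="ubhlzbhnbhufo" (len 13), cursors c1@2 c2@6 c3@9, authorship .11..22.33...
After op 6 (insert('j')): buffer="ubjhlzbjhnbjhufo" (len 16), cursors c1@3 c2@8 c3@12, authorship .111..222.333...
After op 7 (delete): buffer="ubhlzbhnbhufo" (len 13), cursors c1@2 c2@6 c3@9, authorship .11..22.33...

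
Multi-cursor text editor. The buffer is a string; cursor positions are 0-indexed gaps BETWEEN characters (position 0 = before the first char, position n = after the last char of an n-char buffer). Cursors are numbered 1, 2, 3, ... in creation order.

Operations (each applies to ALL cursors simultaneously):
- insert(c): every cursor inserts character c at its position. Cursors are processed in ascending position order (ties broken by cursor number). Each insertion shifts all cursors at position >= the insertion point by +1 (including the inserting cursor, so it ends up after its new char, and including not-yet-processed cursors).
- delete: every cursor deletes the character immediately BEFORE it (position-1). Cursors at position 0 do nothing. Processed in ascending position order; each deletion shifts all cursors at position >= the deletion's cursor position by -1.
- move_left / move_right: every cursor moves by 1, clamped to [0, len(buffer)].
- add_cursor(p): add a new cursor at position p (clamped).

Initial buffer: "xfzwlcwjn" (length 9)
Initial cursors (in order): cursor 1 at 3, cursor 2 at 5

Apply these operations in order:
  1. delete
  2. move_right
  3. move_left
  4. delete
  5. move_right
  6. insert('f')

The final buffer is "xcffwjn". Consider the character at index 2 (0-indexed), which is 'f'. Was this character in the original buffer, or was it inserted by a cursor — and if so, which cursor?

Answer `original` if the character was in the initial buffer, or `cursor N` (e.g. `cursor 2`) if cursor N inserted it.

After op 1 (delete): buffer="xfwcwjn" (len 7), cursors c1@2 c2@3, authorship .......
After op 2 (move_right): buffer="xfwcwjn" (len 7), cursors c1@3 c2@4, authorship .......
After op 3 (move_left): buffer="xfwcwjn" (len 7), cursors c1@2 c2@3, authorship .......
After op 4 (delete): buffer="xcwjn" (len 5), cursors c1@1 c2@1, authorship .....
After op 5 (move_right): buffer="xcwjn" (len 5), cursors c1@2 c2@2, authorship .....
After op 6 (insert('f')): buffer="xcffwjn" (len 7), cursors c1@4 c2@4, authorship ..12...
Authorship (.=original, N=cursor N): . . 1 2 . . .
Index 2: author = 1

Answer: cursor 1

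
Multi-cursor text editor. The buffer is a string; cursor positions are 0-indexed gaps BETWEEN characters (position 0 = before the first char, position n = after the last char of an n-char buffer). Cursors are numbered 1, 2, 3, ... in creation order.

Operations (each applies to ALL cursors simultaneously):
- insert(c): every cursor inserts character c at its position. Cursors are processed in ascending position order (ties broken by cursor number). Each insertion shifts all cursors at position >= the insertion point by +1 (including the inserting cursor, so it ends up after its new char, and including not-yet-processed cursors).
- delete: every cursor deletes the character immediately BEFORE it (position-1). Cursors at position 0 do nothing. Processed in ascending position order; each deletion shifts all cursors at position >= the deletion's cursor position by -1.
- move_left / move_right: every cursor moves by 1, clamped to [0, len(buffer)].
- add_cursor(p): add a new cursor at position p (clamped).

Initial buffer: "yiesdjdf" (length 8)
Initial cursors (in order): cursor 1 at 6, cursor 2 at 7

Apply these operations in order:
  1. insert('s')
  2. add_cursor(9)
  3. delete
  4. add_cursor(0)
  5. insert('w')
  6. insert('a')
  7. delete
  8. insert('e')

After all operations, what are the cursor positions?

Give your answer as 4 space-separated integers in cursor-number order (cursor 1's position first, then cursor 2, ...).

After op 1 (insert('s')): buffer="yiesdjsdsf" (len 10), cursors c1@7 c2@9, authorship ......1.2.
After op 2 (add_cursor(9)): buffer="yiesdjsdsf" (len 10), cursors c1@7 c2@9 c3@9, authorship ......1.2.
After op 3 (delete): buffer="yiesdjf" (len 7), cursors c1@6 c2@6 c3@6, authorship .......
After op 4 (add_cursor(0)): buffer="yiesdjf" (len 7), cursors c4@0 c1@6 c2@6 c3@6, authorship .......
After op 5 (insert('w')): buffer="wyiesdjwwwf" (len 11), cursors c4@1 c1@10 c2@10 c3@10, authorship 4......123.
After op 6 (insert('a')): buffer="wayiesdjwwwaaaf" (len 15), cursors c4@2 c1@14 c2@14 c3@14, authorship 44......123123.
After op 7 (delete): buffer="wyiesdjwwwf" (len 11), cursors c4@1 c1@10 c2@10 c3@10, authorship 4......123.
After op 8 (insert('e')): buffer="weyiesdjwwweeef" (len 15), cursors c4@2 c1@14 c2@14 c3@14, authorship 44......123123.

Answer: 14 14 14 2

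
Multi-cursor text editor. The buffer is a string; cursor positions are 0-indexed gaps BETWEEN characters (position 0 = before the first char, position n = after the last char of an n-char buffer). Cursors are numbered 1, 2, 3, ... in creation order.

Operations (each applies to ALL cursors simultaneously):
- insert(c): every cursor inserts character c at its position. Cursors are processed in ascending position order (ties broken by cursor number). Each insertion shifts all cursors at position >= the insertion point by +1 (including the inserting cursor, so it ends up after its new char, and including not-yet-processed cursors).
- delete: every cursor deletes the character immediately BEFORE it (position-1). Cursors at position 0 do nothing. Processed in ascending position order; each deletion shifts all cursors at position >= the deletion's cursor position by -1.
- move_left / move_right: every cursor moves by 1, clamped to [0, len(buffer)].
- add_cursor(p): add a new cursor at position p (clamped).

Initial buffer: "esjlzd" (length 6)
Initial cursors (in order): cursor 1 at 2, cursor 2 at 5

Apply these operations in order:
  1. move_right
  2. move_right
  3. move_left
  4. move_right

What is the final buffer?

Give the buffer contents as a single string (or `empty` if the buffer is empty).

After op 1 (move_right): buffer="esjlzd" (len 6), cursors c1@3 c2@6, authorship ......
After op 2 (move_right): buffer="esjlzd" (len 6), cursors c1@4 c2@6, authorship ......
After op 3 (move_left): buffer="esjlzd" (len 6), cursors c1@3 c2@5, authorship ......
After op 4 (move_right): buffer="esjlzd" (len 6), cursors c1@4 c2@6, authorship ......

Answer: esjlzd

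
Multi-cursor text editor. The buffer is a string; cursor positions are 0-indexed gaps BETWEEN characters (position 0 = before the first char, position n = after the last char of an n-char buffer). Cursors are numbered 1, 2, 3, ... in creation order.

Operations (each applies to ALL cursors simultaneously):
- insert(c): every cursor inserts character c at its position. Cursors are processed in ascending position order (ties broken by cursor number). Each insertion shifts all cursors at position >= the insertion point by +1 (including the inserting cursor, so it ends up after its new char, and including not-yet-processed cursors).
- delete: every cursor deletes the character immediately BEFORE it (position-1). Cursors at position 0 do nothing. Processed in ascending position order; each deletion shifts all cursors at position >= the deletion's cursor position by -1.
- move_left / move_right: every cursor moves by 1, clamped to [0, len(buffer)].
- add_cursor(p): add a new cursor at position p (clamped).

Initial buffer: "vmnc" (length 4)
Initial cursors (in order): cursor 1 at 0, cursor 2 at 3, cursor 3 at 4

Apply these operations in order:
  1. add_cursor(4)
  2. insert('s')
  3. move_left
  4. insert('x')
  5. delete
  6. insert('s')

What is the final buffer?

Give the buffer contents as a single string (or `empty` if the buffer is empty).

Answer: ssvmnsscssss

Derivation:
After op 1 (add_cursor(4)): buffer="vmnc" (len 4), cursors c1@0 c2@3 c3@4 c4@4, authorship ....
After op 2 (insert('s')): buffer="svmnscss" (len 8), cursors c1@1 c2@5 c3@8 c4@8, authorship 1...2.34
After op 3 (move_left): buffer="svmnscss" (len 8), cursors c1@0 c2@4 c3@7 c4@7, authorship 1...2.34
After op 4 (insert('x')): buffer="xsvmnxscsxxs" (len 12), cursors c1@1 c2@6 c3@11 c4@11, authorship 11...22.3344
After op 5 (delete): buffer="svmnscss" (len 8), cursors c1@0 c2@4 c3@7 c4@7, authorship 1...2.34
After op 6 (insert('s')): buffer="ssvmnsscssss" (len 12), cursors c1@1 c2@6 c3@11 c4@11, authorship 11...22.3344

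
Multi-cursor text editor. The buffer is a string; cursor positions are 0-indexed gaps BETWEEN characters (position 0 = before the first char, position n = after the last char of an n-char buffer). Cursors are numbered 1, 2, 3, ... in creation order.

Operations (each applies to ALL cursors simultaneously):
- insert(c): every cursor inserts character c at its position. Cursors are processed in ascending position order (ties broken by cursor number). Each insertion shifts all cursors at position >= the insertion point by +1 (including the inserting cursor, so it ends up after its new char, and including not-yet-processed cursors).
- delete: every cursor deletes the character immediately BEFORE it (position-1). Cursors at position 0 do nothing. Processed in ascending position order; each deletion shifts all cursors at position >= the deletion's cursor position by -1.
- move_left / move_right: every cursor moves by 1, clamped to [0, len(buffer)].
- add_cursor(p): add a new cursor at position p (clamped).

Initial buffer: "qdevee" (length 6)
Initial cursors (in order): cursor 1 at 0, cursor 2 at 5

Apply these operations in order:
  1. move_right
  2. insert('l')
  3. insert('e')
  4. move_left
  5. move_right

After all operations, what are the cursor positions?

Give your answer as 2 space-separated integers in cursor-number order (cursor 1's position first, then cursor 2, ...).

After op 1 (move_right): buffer="qdevee" (len 6), cursors c1@1 c2@6, authorship ......
After op 2 (insert('l')): buffer="qldeveel" (len 8), cursors c1@2 c2@8, authorship .1.....2
After op 3 (insert('e')): buffer="qledeveele" (len 10), cursors c1@3 c2@10, authorship .11.....22
After op 4 (move_left): buffer="qledeveele" (len 10), cursors c1@2 c2@9, authorship .11.....22
After op 5 (move_right): buffer="qledeveele" (len 10), cursors c1@3 c2@10, authorship .11.....22

Answer: 3 10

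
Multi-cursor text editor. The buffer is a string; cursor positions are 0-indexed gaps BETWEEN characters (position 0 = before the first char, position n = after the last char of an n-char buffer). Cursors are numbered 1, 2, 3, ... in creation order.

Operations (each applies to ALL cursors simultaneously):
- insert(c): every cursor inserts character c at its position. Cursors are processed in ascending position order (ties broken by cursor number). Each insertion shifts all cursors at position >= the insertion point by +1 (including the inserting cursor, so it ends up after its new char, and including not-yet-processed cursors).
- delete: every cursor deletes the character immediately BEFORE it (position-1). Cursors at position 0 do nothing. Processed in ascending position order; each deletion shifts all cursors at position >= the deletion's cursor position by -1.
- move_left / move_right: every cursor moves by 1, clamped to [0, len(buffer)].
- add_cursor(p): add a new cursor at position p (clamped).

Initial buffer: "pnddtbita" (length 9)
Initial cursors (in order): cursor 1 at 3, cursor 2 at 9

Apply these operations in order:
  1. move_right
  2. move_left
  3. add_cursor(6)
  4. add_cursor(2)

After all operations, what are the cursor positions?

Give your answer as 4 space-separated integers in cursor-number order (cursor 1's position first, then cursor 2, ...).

After op 1 (move_right): buffer="pnddtbita" (len 9), cursors c1@4 c2@9, authorship .........
After op 2 (move_left): buffer="pnddtbita" (len 9), cursors c1@3 c2@8, authorship .........
After op 3 (add_cursor(6)): buffer="pnddtbita" (len 9), cursors c1@3 c3@6 c2@8, authorship .........
After op 4 (add_cursor(2)): buffer="pnddtbita" (len 9), cursors c4@2 c1@3 c3@6 c2@8, authorship .........

Answer: 3 8 6 2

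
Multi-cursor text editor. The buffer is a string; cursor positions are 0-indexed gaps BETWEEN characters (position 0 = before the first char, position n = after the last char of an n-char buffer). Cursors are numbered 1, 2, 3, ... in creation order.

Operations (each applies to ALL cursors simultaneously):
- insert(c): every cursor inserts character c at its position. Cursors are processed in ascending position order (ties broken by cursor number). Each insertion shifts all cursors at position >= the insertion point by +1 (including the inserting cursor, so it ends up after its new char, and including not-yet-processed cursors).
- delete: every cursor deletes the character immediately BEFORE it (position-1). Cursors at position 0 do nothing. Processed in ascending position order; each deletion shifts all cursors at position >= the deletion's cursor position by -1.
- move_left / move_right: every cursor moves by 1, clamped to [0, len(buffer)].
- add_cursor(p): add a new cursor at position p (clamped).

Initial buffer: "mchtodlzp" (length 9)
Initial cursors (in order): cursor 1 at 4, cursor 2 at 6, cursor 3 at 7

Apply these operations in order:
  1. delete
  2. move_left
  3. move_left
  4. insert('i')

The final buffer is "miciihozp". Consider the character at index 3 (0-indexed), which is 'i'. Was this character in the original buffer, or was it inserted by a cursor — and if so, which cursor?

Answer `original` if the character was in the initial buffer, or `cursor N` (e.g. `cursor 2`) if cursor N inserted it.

Answer: cursor 2

Derivation:
After op 1 (delete): buffer="mchozp" (len 6), cursors c1@3 c2@4 c3@4, authorship ......
After op 2 (move_left): buffer="mchozp" (len 6), cursors c1@2 c2@3 c3@3, authorship ......
After op 3 (move_left): buffer="mchozp" (len 6), cursors c1@1 c2@2 c3@2, authorship ......
After op 4 (insert('i')): buffer="miciihozp" (len 9), cursors c1@2 c2@5 c3@5, authorship .1.23....
Authorship (.=original, N=cursor N): . 1 . 2 3 . . . .
Index 3: author = 2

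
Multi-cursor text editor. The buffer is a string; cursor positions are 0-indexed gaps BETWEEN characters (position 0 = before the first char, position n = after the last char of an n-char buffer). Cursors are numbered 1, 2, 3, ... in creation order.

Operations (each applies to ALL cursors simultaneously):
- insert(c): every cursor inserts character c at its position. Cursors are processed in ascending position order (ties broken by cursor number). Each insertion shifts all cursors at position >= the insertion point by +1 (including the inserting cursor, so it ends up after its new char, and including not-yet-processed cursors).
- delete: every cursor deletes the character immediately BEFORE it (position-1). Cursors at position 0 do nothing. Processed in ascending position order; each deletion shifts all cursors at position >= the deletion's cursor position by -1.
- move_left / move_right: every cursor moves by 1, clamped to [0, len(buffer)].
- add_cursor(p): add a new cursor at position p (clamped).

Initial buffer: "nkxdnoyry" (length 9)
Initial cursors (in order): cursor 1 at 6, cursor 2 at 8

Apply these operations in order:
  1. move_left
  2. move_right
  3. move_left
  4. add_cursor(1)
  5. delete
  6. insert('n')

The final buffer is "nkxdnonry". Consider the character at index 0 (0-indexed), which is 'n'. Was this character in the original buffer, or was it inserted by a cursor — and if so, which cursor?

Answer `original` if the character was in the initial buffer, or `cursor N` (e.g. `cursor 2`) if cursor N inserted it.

Answer: cursor 3

Derivation:
After op 1 (move_left): buffer="nkxdnoyry" (len 9), cursors c1@5 c2@7, authorship .........
After op 2 (move_right): buffer="nkxdnoyry" (len 9), cursors c1@6 c2@8, authorship .........
After op 3 (move_left): buffer="nkxdnoyry" (len 9), cursors c1@5 c2@7, authorship .........
After op 4 (add_cursor(1)): buffer="nkxdnoyry" (len 9), cursors c3@1 c1@5 c2@7, authorship .........
After op 5 (delete): buffer="kxdory" (len 6), cursors c3@0 c1@3 c2@4, authorship ......
After op 6 (insert('n')): buffer="nkxdnonry" (len 9), cursors c3@1 c1@5 c2@7, authorship 3...1.2..
Authorship (.=original, N=cursor N): 3 . . . 1 . 2 . .
Index 0: author = 3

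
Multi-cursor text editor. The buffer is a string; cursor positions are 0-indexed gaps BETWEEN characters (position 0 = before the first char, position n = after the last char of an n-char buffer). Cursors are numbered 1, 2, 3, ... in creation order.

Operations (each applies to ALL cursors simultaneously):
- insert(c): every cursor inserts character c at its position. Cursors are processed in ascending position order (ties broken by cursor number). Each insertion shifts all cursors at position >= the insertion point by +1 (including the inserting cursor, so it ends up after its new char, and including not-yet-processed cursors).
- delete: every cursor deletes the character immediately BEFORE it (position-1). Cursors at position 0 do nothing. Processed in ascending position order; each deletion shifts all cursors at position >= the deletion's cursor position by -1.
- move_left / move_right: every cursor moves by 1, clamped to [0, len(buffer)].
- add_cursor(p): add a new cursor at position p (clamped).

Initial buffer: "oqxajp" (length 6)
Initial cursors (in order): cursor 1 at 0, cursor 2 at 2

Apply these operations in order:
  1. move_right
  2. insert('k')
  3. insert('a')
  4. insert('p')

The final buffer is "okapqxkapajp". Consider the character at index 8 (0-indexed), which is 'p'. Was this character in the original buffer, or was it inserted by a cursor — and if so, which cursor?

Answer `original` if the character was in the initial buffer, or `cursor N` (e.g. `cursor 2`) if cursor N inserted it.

Answer: cursor 2

Derivation:
After op 1 (move_right): buffer="oqxajp" (len 6), cursors c1@1 c2@3, authorship ......
After op 2 (insert('k')): buffer="okqxkajp" (len 8), cursors c1@2 c2@5, authorship .1..2...
After op 3 (insert('a')): buffer="okaqxkaajp" (len 10), cursors c1@3 c2@7, authorship .11..22...
After op 4 (insert('p')): buffer="okapqxkapajp" (len 12), cursors c1@4 c2@9, authorship .111..222...
Authorship (.=original, N=cursor N): . 1 1 1 . . 2 2 2 . . .
Index 8: author = 2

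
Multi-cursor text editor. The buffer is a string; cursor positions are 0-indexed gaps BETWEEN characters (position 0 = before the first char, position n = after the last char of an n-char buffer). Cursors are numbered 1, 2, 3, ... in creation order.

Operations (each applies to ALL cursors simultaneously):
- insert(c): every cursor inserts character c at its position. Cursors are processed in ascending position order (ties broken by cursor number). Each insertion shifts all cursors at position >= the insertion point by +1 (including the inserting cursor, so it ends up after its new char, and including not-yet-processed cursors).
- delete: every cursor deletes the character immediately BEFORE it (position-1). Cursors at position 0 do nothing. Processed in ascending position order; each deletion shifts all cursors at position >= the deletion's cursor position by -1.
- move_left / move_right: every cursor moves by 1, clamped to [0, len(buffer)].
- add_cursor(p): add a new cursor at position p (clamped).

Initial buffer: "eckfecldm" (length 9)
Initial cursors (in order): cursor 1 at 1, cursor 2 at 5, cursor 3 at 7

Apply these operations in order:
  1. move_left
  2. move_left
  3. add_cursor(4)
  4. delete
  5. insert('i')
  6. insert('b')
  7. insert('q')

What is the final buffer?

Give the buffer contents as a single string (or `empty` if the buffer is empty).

After op 1 (move_left): buffer="eckfecldm" (len 9), cursors c1@0 c2@4 c3@6, authorship .........
After op 2 (move_left): buffer="eckfecldm" (len 9), cursors c1@0 c2@3 c3@5, authorship .........
After op 3 (add_cursor(4)): buffer="eckfecldm" (len 9), cursors c1@0 c2@3 c4@4 c3@5, authorship .........
After op 4 (delete): buffer="eccldm" (len 6), cursors c1@0 c2@2 c3@2 c4@2, authorship ......
After op 5 (insert('i')): buffer="ieciiicldm" (len 10), cursors c1@1 c2@6 c3@6 c4@6, authorship 1..234....
After op 6 (insert('b')): buffer="ibeciiibbbcldm" (len 14), cursors c1@2 c2@10 c3@10 c4@10, authorship 11..234234....
After op 7 (insert('q')): buffer="ibqeciiibbbqqqcldm" (len 18), cursors c1@3 c2@14 c3@14 c4@14, authorship 111..234234234....

Answer: ibqeciiibbbqqqcldm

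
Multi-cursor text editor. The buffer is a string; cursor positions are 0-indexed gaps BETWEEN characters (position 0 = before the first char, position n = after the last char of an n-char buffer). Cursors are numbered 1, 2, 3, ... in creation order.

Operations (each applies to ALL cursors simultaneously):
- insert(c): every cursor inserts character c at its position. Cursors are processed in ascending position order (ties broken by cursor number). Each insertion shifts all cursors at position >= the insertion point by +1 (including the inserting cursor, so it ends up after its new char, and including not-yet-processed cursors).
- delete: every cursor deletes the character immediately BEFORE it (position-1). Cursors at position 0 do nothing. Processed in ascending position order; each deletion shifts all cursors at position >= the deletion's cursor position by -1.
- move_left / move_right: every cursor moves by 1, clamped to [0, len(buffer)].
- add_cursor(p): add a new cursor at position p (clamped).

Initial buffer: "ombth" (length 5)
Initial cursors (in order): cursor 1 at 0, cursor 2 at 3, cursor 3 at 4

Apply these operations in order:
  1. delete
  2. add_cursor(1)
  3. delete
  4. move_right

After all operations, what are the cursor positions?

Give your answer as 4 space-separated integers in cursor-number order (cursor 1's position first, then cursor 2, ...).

Answer: 1 1 1 1

Derivation:
After op 1 (delete): buffer="omh" (len 3), cursors c1@0 c2@2 c3@2, authorship ...
After op 2 (add_cursor(1)): buffer="omh" (len 3), cursors c1@0 c4@1 c2@2 c3@2, authorship ...
After op 3 (delete): buffer="h" (len 1), cursors c1@0 c2@0 c3@0 c4@0, authorship .
After op 4 (move_right): buffer="h" (len 1), cursors c1@1 c2@1 c3@1 c4@1, authorship .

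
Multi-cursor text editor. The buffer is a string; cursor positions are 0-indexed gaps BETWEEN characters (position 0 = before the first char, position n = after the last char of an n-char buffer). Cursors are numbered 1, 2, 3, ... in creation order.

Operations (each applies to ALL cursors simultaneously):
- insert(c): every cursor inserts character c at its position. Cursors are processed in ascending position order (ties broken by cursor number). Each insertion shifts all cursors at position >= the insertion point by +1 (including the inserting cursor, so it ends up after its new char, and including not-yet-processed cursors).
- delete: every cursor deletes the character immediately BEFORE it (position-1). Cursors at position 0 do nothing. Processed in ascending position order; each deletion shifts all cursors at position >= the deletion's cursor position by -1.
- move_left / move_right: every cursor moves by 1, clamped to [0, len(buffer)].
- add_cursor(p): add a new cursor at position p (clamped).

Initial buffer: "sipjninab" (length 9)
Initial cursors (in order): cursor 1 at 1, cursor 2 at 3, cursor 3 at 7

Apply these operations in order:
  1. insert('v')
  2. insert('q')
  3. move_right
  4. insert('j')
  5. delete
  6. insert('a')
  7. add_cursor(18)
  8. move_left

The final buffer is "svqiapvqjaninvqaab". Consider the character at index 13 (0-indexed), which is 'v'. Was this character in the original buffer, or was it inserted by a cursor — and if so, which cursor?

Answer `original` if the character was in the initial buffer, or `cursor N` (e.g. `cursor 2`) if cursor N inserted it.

Answer: cursor 3

Derivation:
After op 1 (insert('v')): buffer="svipvjninvab" (len 12), cursors c1@2 c2@5 c3@10, authorship .1..2....3..
After op 2 (insert('q')): buffer="svqipvqjninvqab" (len 15), cursors c1@3 c2@7 c3@13, authorship .11..22....33..
After op 3 (move_right): buffer="svqipvqjninvqab" (len 15), cursors c1@4 c2@8 c3@14, authorship .11..22....33..
After op 4 (insert('j')): buffer="svqijpvqjjninvqajb" (len 18), cursors c1@5 c2@10 c3@17, authorship .11.1.22.2...33.3.
After op 5 (delete): buffer="svqipvqjninvqab" (len 15), cursors c1@4 c2@8 c3@14, authorship .11..22....33..
After op 6 (insert('a')): buffer="svqiapvqjaninvqaab" (len 18), cursors c1@5 c2@10 c3@17, authorship .11.1.22.2...33.3.
After op 7 (add_cursor(18)): buffer="svqiapvqjaninvqaab" (len 18), cursors c1@5 c2@10 c3@17 c4@18, authorship .11.1.22.2...33.3.
After op 8 (move_left): buffer="svqiapvqjaninvqaab" (len 18), cursors c1@4 c2@9 c3@16 c4@17, authorship .11.1.22.2...33.3.
Authorship (.=original, N=cursor N): . 1 1 . 1 . 2 2 . 2 . . . 3 3 . 3 .
Index 13: author = 3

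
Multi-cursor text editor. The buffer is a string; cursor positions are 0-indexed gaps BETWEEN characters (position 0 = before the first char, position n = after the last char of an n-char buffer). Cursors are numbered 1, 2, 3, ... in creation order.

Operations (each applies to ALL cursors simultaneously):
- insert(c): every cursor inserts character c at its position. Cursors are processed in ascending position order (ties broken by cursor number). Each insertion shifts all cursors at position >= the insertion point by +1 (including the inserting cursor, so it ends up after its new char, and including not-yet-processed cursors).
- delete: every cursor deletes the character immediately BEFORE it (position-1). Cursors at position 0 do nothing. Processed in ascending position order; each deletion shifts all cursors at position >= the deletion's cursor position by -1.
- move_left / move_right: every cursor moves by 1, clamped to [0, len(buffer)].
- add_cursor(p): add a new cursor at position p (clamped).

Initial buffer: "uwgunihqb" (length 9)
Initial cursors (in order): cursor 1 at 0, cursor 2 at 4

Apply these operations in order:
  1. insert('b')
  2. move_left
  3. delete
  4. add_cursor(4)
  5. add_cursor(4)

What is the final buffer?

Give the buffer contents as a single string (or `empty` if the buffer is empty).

Answer: buwgbnihqb

Derivation:
After op 1 (insert('b')): buffer="buwgubnihqb" (len 11), cursors c1@1 c2@6, authorship 1....2.....
After op 2 (move_left): buffer="buwgubnihqb" (len 11), cursors c1@0 c2@5, authorship 1....2.....
After op 3 (delete): buffer="buwgbnihqb" (len 10), cursors c1@0 c2@4, authorship 1...2.....
After op 4 (add_cursor(4)): buffer="buwgbnihqb" (len 10), cursors c1@0 c2@4 c3@4, authorship 1...2.....
After op 5 (add_cursor(4)): buffer="buwgbnihqb" (len 10), cursors c1@0 c2@4 c3@4 c4@4, authorship 1...2.....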